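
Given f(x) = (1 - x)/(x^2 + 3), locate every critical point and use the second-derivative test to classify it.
f'(x) = (-x^2 + 2*x*(x - 1) - 3)/(x^2 + 3)^2

Solve f'(x) = 0:
  f'(x) = (x - 3)*(x + 1)/(x^2 + 3)^2; the denominator is positive wherever f is defined, so f'(x) = 0 ⇔ x^2 - 2*x - 3 = 0.
  Factor: x^2 - 2*x - 3 = (x - 3)*(x + 1) = 0.
  ⇒ x = -1, 3

f''(x) = 2*(4*x^2*(1 - x) + (3*x - 1)*(x^2 + 3))/(x^2 + 3)^3
Second-derivative test at each critical point:
  f''(-1) = -1/4 < 0 → local maximum
  f''(3) = 1/36 > 0 → local minimum

Critical points: x = -1 (local maximum); x = 3 (local minimum)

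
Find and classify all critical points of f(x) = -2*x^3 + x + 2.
f'(x) = 1 - 6*x^2

Solve f'(x) = 0:
  6*x^2 - 1 = 0 has no rational roots; quadratic formula: x = (0 ± √24)/12.
  ⇒ x = -sqrt(6)/6 ≈ -0.4082, sqrt(6)/6 ≈ 0.4082

f''(x) = -12*x
Second-derivative test at each critical point:
  f''(-0.4082) = 4.8990 > 0 → local minimum
  f''(0.4082) = -4.8990 < 0 → local maximum

Critical points: x = -sqrt(6)/6 ≈ -0.4082 (local minimum); x = sqrt(6)/6 ≈ 0.4082 (local maximum)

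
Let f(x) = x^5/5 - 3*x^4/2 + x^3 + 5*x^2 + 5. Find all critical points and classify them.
f'(x) = x*(x^3 - 6*x^2 + 3*x + 10)

Solve f'(x) = 0:
  Factor: x^4 - 6*x^3 + 3*x^2 + 10*x = x*(x - 5)*(x - 2)*(x + 1) = 0.
  ⇒ x = -1, 0, 2, 5

f''(x) = 4*x^3 - 18*x^2 + 6*x + 10
Second-derivative test at each critical point:
  f''(-1) = -18 < 0 → local maximum
  f''(0) = 10 > 0 → local minimum
  f''(2) = -18 < 0 → local maximum
  f''(5) = 90 > 0 → local minimum

Critical points: x = -1 (local maximum); x = 0 (local minimum); x = 2 (local maximum); x = 5 (local minimum)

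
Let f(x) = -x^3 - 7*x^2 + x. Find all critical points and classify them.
f'(x) = -3*x^2 - 14*x + 1

Solve f'(x) = 0:
  3*x^2 + 14*x - 1 = 0 has no rational roots; quadratic formula: x = (-14 ± √208)/6.
  ⇒ x = -2*sqrt(13)/3 - 7/3 ≈ -4.7370, -7/3 + 2*sqrt(13)/3 ≈ 0.0704

f''(x) = -6*x - 14
Second-derivative test at each critical point:
  f''(-4.7370) = 14.4222 > 0 → local minimum
  f''(0.0704) = -14.4222 < 0 → local maximum

Critical points: x = -2*sqrt(13)/3 - 7/3 ≈ -4.7370 (local minimum); x = -7/3 + 2*sqrt(13)/3 ≈ 0.0704 (local maximum)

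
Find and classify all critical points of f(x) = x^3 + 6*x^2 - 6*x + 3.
f'(x) = 3*x^2 + 12*x - 6

Solve f'(x) = 0:
  Factor: 3*x^2 + 12*x - 6 = 3*(x^2 + 4*x - 2); x^2 + 4*x - 2 = 0 has no rational roots; quadratic formula: x = (-4 ± √24)/2.
  ⇒ x = -sqrt(6) - 2 ≈ -4.4495, -2 + sqrt(6) ≈ 0.4495

f''(x) = 6*x + 12
Second-derivative test at each critical point:
  f''(-4.4495) = -14.6969 < 0 → local maximum
  f''(0.4495) = 14.6969 > 0 → local minimum

Critical points: x = -sqrt(6) - 2 ≈ -4.4495 (local maximum); x = -2 + sqrt(6) ≈ 0.4495 (local minimum)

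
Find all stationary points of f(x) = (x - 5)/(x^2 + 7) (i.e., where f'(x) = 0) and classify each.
f'(x) = (x^2 - 2*x*(x - 5) + 7)/(x^2 + 7)^2

Solve f'(x) = 0:
  f'(x) = -(x^2 - 10*x - 7)/(x^2 + 7)^2; the denominator is positive wherever f is defined, so f'(x) = 0 ⇔ -x^2 + 10*x + 7 = 0.
  x^2 - 10*x - 7 = 0 has no rational roots; quadratic formula: x = (10 ± √128)/2.
  ⇒ x = 5 - 4*sqrt(2) ≈ -0.6569, 5 + 4*sqrt(2) ≈ 10.6569

f''(x) = 2*(4*x^2*(x - 5) + (5 - 3*x)*(x^2 + 7))/(x^2 + 7)^3
Second-derivative test at each critical point:
  f''(-0.6569) = 0.2049 > 0 → local minimum
  f''(10.6569) = -0.0008 < 0 → local maximum

Critical points: x = 5 - 4*sqrt(2) ≈ -0.6569 (local minimum); x = 5 + 4*sqrt(2) ≈ 10.6569 (local maximum)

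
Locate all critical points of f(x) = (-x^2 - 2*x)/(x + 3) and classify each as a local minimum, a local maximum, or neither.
f'(x) = (-x^2 - 6*x - 6)/(x^2 + 6*x + 9)

Solve f'(x) = 0:
  f'(x) = -(x^2 + 6*x + 6)/(x + 3)^2; the denominator is positive wherever f is defined, so f'(x) = 0 ⇔ -x^2 - 6*x - 6 = 0.
  x^2 + 6*x + 6 = 0 has no rational roots; quadratic formula: x = (-6 ± √12)/2.
  ⇒ x = -3 - sqrt(3) ≈ -4.7321, -3 + sqrt(3) ≈ -1.2679

f''(x) = -6/(x^3 + 9*x^2 + 27*x + 27)
Second-derivative test at each critical point:
  f''(-4.7321) = 1.1547 > 0 → local minimum
  f''(-1.2679) = -1.1547 < 0 → local maximum

Critical points: x = -3 - sqrt(3) ≈ -4.7321 (local minimum); x = -3 + sqrt(3) ≈ -1.2679 (local maximum)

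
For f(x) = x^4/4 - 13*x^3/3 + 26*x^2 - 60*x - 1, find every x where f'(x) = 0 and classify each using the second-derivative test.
f'(x) = x^3 - 13*x^2 + 52*x - 60

Solve f'(x) = 0:
  Factor: x^3 - 13*x^2 + 52*x - 60 = (x - 6)*(x - 5)*(x - 2) = 0.
  ⇒ x = 2, 5, 6

f''(x) = 3*x^2 - 26*x + 52
Second-derivative test at each critical point:
  f''(2) = 12 > 0 → local minimum
  f''(5) = -3 < 0 → local maximum
  f''(6) = 4 > 0 → local minimum

Critical points: x = 2 (local minimum); x = 5 (local maximum); x = 6 (local minimum)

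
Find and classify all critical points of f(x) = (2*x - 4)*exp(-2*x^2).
f'(x) = 2*(-4*x*(x - 2) + 1)*exp(-2*x^2)

Solve f'(x) = 0:
  f'(x) = (-8*x^2 + 16*x + 2)·exp(-2*x^2) and exp(-2*x^2) > 0 for every x, so f'(x) = 0 ⇔ -8*x^2 + 16*x + 2 = 0.
  Factor: -8*x^2 + 16*x + 2 = -2*(4*x^2 - 8*x - 1); 4*x^2 - 8*x - 1 = 0 has no rational roots; quadratic formula: x = (8 ± √80)/8.
  ⇒ x = 1 - sqrt(5)/2 ≈ -0.1180, 1 + sqrt(5)/2 ≈ 2.1180

f''(x) = 8*(4*x^2*(x - 2) - 3*x + 2)*exp(-2*x^2)
Second-derivative test at each critical point:
  f''(-0.1180) = 17.3970 > 0 → local minimum
  f''(2.1180) = -0.0023 < 0 → local maximum

Critical points: x = 1 - sqrt(5)/2 ≈ -0.1180 (local minimum); x = 1 + sqrt(5)/2 ≈ 2.1180 (local maximum)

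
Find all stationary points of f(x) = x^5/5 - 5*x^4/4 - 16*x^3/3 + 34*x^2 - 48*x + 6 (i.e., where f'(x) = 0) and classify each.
f'(x) = x^4 - 5*x^3 - 16*x^2 + 68*x - 48

Solve f'(x) = 0:
  Factor: x^4 - 5*x^3 - 16*x^2 + 68*x - 48 = (x - 6)*(x - 2)*(x - 1)*(x + 4) = 0.
  ⇒ x = -4, 1, 2, 6

f''(x) = 4*x^3 - 15*x^2 - 32*x + 68
Second-derivative test at each critical point:
  f''(-4) = -300 < 0 → local maximum
  f''(1) = 25 > 0 → local minimum
  f''(2) = -24 < 0 → local maximum
  f''(6) = 200 > 0 → local minimum

Critical points: x = -4 (local maximum); x = 1 (local minimum); x = 2 (local maximum); x = 6 (local minimum)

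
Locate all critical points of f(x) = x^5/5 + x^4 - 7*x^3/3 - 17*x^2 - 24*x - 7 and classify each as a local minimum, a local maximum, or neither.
f'(x) = x^4 + 4*x^3 - 7*x^2 - 34*x - 24

Solve f'(x) = 0:
  Factor: x^4 + 4*x^3 - 7*x^2 - 34*x - 24 = (x - 3)*(x + 1)*(x + 2)*(x + 4) = 0.
  ⇒ x = -4, -2, -1, 3

f''(x) = 4*x^3 + 12*x^2 - 14*x - 34
Second-derivative test at each critical point:
  f''(-4) = -42 < 0 → local maximum
  f''(-2) = 10 > 0 → local minimum
  f''(-1) = -12 < 0 → local maximum
  f''(3) = 140 > 0 → local minimum

Critical points: x = -4 (local maximum); x = -2 (local minimum); x = -1 (local maximum); x = 3 (local minimum)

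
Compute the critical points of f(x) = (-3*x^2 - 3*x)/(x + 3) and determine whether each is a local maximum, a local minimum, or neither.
f'(x) = 3*(-x^2 - 6*x - 3)/(x^2 + 6*x + 9)

Solve f'(x) = 0:
  f'(x) = -3*(x^2 + 6*x + 3)/(x + 3)^2; the denominator is positive wherever f is defined, so f'(x) = 0 ⇔ -3*x^2 - 18*x - 9 = 0.
  Factor: -3*x^2 - 18*x - 9 = -3*(x^2 + 6*x + 3); x^2 + 6*x + 3 = 0 has no rational roots; quadratic formula: x = (-6 ± √24)/2.
  ⇒ x = -3 - sqrt(6) ≈ -5.4495, -3 + sqrt(6) ≈ -0.5505

f''(x) = -36/(x^3 + 9*x^2 + 27*x + 27)
Second-derivative test at each critical point:
  f''(-5.4495) = 2.4495 > 0 → local minimum
  f''(-0.5505) = -2.4495 < 0 → local maximum

Critical points: x = -3 - sqrt(6) ≈ -5.4495 (local minimum); x = -3 + sqrt(6) ≈ -0.5505 (local maximum)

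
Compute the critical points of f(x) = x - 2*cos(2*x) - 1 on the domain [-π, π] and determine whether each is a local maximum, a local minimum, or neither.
f'(x) = 4*sin(2*x) + 1

Solve f'(x) = 0 on [-π, π]:
  f'(x) = 0 ⇔ sin(2*x) = -1/4, i.e. 2*x = arcsin(-1/4) + 2nπ or 2*x = π − arcsin(-1/4) + 2nπ; keep the solutions lying in [-π, π].
  ⇒ x = -pi/2 + asin(1/4)/2 ≈ -1.4445, -asin(1/4)/2 ≈ -0.1263, asin(1/4)/2 + pi/2 ≈ 1.6971, pi - asin(1/4)/2 ≈ 3.0153

f''(x) = 8*cos(2*x)
Second-derivative test at each critical point:
  f''(-1.4445) = -7.7460 < 0 → local maximum
  f''(-0.1263) = 7.7460 > 0 → local minimum
  f''(1.6971) = -7.7460 < 0 → local maximum
  f''(3.0153) = 7.7460 > 0 → local minimum

Critical points: x = -pi/2 + asin(1/4)/2 ≈ -1.4445 (local maximum); x = -asin(1/4)/2 ≈ -0.1263 (local minimum); x = asin(1/4)/2 + pi/2 ≈ 1.6971 (local maximum); x = pi - asin(1/4)/2 ≈ 3.0153 (local minimum)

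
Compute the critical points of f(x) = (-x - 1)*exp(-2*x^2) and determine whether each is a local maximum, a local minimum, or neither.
f'(x) = (4*x*(x + 1) - 1)*exp(-2*x^2)

Solve f'(x) = 0:
  f'(x) = (4*x^2 + 4*x - 1)·exp(-2*x^2) and exp(-2*x^2) > 0 for every x, so f'(x) = 0 ⇔ 4*x^2 + 4*x - 1 = 0.
  4*x^2 + 4*x - 1 = 0 has no rational roots; quadratic formula: x = (-4 ± √32)/8.
  ⇒ x = -sqrt(2)/2 - 1/2 ≈ -1.2071, -1/2 + sqrt(2)/2 ≈ 0.2071

f''(x) = 4*(-4*x^2*(x + 1) + 3*x + 1)*exp(-2*x^2)
Second-derivative test at each critical point:
  f''(-1.2071) = -0.3069 < 0 → local maximum
  f''(0.2071) = 5.1918 > 0 → local minimum

Critical points: x = -sqrt(2)/2 - 1/2 ≈ -1.2071 (local maximum); x = -1/2 + sqrt(2)/2 ≈ 0.2071 (local minimum)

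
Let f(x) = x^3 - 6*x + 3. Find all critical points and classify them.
f'(x) = 3*x^2 - 6

Solve f'(x) = 0:
  Factor: 3*x^2 - 6 = 3*(x^2 - 2); x^2 - 2 = 0 has no rational roots; quadratic formula: x = (0 ± √8)/2.
  ⇒ x = -sqrt(2) ≈ -1.4142, sqrt(2) ≈ 1.4142

f''(x) = 6*x
Second-derivative test at each critical point:
  f''(-1.4142) = -8.4853 < 0 → local maximum
  f''(1.4142) = 8.4853 > 0 → local minimum

Critical points: x = -sqrt(2) ≈ -1.4142 (local maximum); x = sqrt(2) ≈ 1.4142 (local minimum)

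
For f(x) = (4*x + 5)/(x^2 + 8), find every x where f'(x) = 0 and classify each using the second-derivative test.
f'(x) = 2*(-2*x^2 - 5*x + 16)/(x^4 + 16*x^2 + 64)

Solve f'(x) = 0:
  f'(x) = -2*(2*x^2 + 5*x - 16)/(x^2 + 8)^2; the denominator is positive wherever f is defined, so f'(x) = 0 ⇔ -4*x^2 - 10*x + 32 = 0.
  Factor: -4*x^2 - 10*x + 32 = -2*(2*x^2 + 5*x - 16); 2*x^2 + 5*x - 16 = 0 has no rational roots; quadratic formula: x = (-5 ± √153)/4.
  ⇒ x = -3*sqrt(17)/4 - 5/4 ≈ -4.3423, -5/4 + 3*sqrt(17)/4 ≈ 1.8423

f''(x) = 2*(4*x^2*(4*x + 5) - (12*x + 5)*(x^2 + 8))/(x^2 + 8)^3
Second-derivative test at each critical point:
  f''(-4.3423) = 0.0343 > 0 → local minimum
  f''(1.8423) = -0.1906 < 0 → local maximum

Critical points: x = -3*sqrt(17)/4 - 5/4 ≈ -4.3423 (local minimum); x = -5/4 + 3*sqrt(17)/4 ≈ 1.8423 (local maximum)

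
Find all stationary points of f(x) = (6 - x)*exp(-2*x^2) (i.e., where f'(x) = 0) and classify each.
f'(x) = (4*x*(x - 6) - 1)*exp(-2*x^2)

Solve f'(x) = 0:
  f'(x) = (4*x^2 - 24*x - 1)·exp(-2*x^2) and exp(-2*x^2) > 0 for every x, so f'(x) = 0 ⇔ 4*x^2 - 24*x - 1 = 0.
  4*x^2 - 24*x - 1 = 0 has no rational roots; quadratic formula: x = (24 ± √592)/8.
  ⇒ x = 3 - sqrt(37)/2 ≈ -0.0414, 3 + sqrt(37)/2 ≈ 6.0414

f''(x) = 4*(4*x^2*(6 - x) + 3*x - 6)*exp(-2*x^2)
Second-derivative test at each critical point:
  f''(-0.0414) = -24.2479 < 0 → local maximum
  f''(6.0414) = 4.832e-31 > 0 → local minimum

Critical points: x = 3 - sqrt(37)/2 ≈ -0.0414 (local maximum); x = 3 + sqrt(37)/2 ≈ 6.0414 (local minimum)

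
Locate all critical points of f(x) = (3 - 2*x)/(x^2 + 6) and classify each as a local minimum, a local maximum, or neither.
f'(x) = 2*(x^2 - 3*x - 6)/(x^4 + 12*x^2 + 36)

Solve f'(x) = 0:
  f'(x) = 2*(x^2 - 3*x - 6)/(x^2 + 6)^2; the denominator is positive wherever f is defined, so f'(x) = 0 ⇔ 2*x^2 - 6*x - 12 = 0.
  Factor: 2*x^2 - 6*x - 12 = 2*(x^2 - 3*x - 6); x^2 - 3*x - 6 = 0 has no rational roots; quadratic formula: x = (3 ± √33)/2.
  ⇒ x = 3/2 - sqrt(33)/2 ≈ -1.3723, 3/2 + sqrt(33)/2 ≈ 4.3723

f''(x) = 2*(4*x^2*(3 - 2*x) + 3*(2*x - 1)*(x^2 + 6))/(x^2 + 6)^3
Second-derivative test at each critical point:
  f''(-1.3723) = -0.1849 < 0 → local maximum
  f''(4.3723) = 0.0182 > 0 → local minimum

Critical points: x = 3/2 - sqrt(33)/2 ≈ -1.3723 (local maximum); x = 3/2 + sqrt(33)/2 ≈ 4.3723 (local minimum)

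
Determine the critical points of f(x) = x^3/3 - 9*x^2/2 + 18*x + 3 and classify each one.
f'(x) = x^2 - 9*x + 18

Solve f'(x) = 0:
  Factor: x^2 - 9*x + 18 = (x - 6)*(x - 3) = 0.
  ⇒ x = 3, 6

f''(x) = 2*x - 9
Second-derivative test at each critical point:
  f''(3) = -3 < 0 → local maximum
  f''(6) = 3 > 0 → local minimum

Critical points: x = 3 (local maximum); x = 6 (local minimum)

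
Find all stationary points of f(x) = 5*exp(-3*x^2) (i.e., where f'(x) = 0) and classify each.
f'(x) = -30*x*exp(-3*x^2)

Solve f'(x) = 0:
  f'(x) = (-30*x)·exp(-3*x^2) and exp(-3*x^2) > 0 for every x, so f'(x) = 0 ⇔ -30*x = 0.
  -30*x = 0.
  ⇒ x = 0

f''(x) = 30*(6*x^2 - 1)*exp(-3*x^2)
Second-derivative test at each critical point:
  f''(0) = -30 < 0 → local maximum

Critical points: x = 0 (local maximum)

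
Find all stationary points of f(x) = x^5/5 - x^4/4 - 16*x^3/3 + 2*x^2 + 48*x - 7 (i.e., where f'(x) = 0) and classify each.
f'(x) = x^4 - x^3 - 16*x^2 + 4*x + 48

Solve f'(x) = 0:
  Factor: x^4 - x^3 - 16*x^2 + 4*x + 48 = (x - 4)*(x - 2)*(x + 2)*(x + 3) = 0.
  ⇒ x = -3, -2, 2, 4

f''(x) = 4*x^3 - 3*x^2 - 32*x + 4
Second-derivative test at each critical point:
  f''(-3) = -35 < 0 → local maximum
  f''(-2) = 24 > 0 → local minimum
  f''(2) = -40 < 0 → local maximum
  f''(4) = 84 > 0 → local minimum

Critical points: x = -3 (local maximum); x = -2 (local minimum); x = 2 (local maximum); x = 4 (local minimum)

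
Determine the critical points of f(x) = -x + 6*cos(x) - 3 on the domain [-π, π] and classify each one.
f'(x) = -6*sin(x) - 1

Solve f'(x) = 0 on [-π, π]:
  f'(x) = 0 ⇔ sin(x) = -1/6, i.e. x = arcsin(-1/6) + 2nπ or x = π − arcsin(-1/6) + 2nπ; keep the solutions lying in [-π, π].
  ⇒ x = -pi + asin(1/6) ≈ -2.9741, -asin(1/6) ≈ -0.1674

f''(x) = -6*cos(x)
Second-derivative test at each critical point:
  f''(-2.9741) = 5.9161 > 0 → local minimum
  f''(-0.1674) = -5.9161 < 0 → local maximum

Critical points: x = -pi + asin(1/6) ≈ -2.9741 (local minimum); x = -asin(1/6) ≈ -0.1674 (local maximum)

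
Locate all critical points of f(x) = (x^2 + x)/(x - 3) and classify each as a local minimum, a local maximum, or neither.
f'(x) = (x^2 - 6*x - 3)/(x^2 - 6*x + 9)

Solve f'(x) = 0:
  f'(x) = (x^2 - 6*x - 3)/(x - 3)^2; the denominator is positive wherever f is defined, so f'(x) = 0 ⇔ x^2 - 6*x - 3 = 0.
  x^2 - 6*x - 3 = 0 has no rational roots; quadratic formula: x = (6 ± √48)/2.
  ⇒ x = 3 - 2*sqrt(3) ≈ -0.4641, 3 + 2*sqrt(3) ≈ 6.4641

f''(x) = 24/(x^3 - 9*x^2 + 27*x - 27)
Second-derivative test at each critical point:
  f''(-0.4641) = -0.5774 < 0 → local maximum
  f''(6.4641) = 0.5774 > 0 → local minimum

Critical points: x = 3 - 2*sqrt(3) ≈ -0.4641 (local maximum); x = 3 + 2*sqrt(3) ≈ 6.4641 (local minimum)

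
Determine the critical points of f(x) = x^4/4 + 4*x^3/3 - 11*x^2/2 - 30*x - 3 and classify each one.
f'(x) = x^3 + 4*x^2 - 11*x - 30

Solve f'(x) = 0:
  Factor: x^3 + 4*x^2 - 11*x - 30 = (x - 3)*(x + 2)*(x + 5) = 0.
  ⇒ x = -5, -2, 3

f''(x) = 3*x^2 + 8*x - 11
Second-derivative test at each critical point:
  f''(-5) = 24 > 0 → local minimum
  f''(-2) = -15 < 0 → local maximum
  f''(3) = 40 > 0 → local minimum

Critical points: x = -5 (local minimum); x = -2 (local maximum); x = 3 (local minimum)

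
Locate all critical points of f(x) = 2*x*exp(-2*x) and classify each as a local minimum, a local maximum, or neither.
f'(x) = 2*(1 - 2*x)*exp(-2*x)

Solve f'(x) = 0:
  f'(x) = (2 - 4*x)·exp(-2*x) and exp(-2*x) > 0 for every x, so f'(x) = 0 ⇔ 2 - 4*x = 0.
  Factor: 2 - 4*x = -2*(2*x - 1) = 0.
  ⇒ x = 1/2

f''(x) = 8*(x - 1)*exp(-2*x)
Second-derivative test at each critical point:
  f''(1/2) = -1.4715 < 0 → local maximum

Critical points: x = 1/2 (local maximum)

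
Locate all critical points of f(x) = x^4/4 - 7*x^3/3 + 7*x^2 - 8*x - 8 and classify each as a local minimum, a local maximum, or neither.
f'(x) = x^3 - 7*x^2 + 14*x - 8

Solve f'(x) = 0:
  Factor: x^3 - 7*x^2 + 14*x - 8 = (x - 4)*(x - 2)*(x - 1) = 0.
  ⇒ x = 1, 2, 4

f''(x) = 3*x^2 - 14*x + 14
Second-derivative test at each critical point:
  f''(1) = 3 > 0 → local minimum
  f''(2) = -2 < 0 → local maximum
  f''(4) = 6 > 0 → local minimum

Critical points: x = 1 (local minimum); x = 2 (local maximum); x = 4 (local minimum)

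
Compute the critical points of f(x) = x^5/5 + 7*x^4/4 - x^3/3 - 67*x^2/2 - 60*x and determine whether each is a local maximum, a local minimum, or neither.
f'(x) = x^4 + 7*x^3 - x^2 - 67*x - 60

Solve f'(x) = 0:
  Factor: x^4 + 7*x^3 - x^2 - 67*x - 60 = (x - 3)*(x + 1)*(x + 4)*(x + 5) = 0.
  ⇒ x = -5, -4, -1, 3

f''(x) = 4*x^3 + 21*x^2 - 2*x - 67
Second-derivative test at each critical point:
  f''(-5) = -32 < 0 → local maximum
  f''(-4) = 21 > 0 → local minimum
  f''(-1) = -48 < 0 → local maximum
  f''(3) = 224 > 0 → local minimum

Critical points: x = -5 (local maximum); x = -4 (local minimum); x = -1 (local maximum); x = 3 (local minimum)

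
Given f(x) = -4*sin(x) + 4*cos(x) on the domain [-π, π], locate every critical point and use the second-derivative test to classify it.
f'(x) = -4*sqrt(2)*sin(x + pi/4)

Solve f'(x) = 0 on [-π, π]:
  f'(x) = 0 ⇔ -4*cos(x) = 4*sin(x) ⇔ tan(x) = -1, i.e. x = arctan(-1) + nπ; keep the solutions lying in [-π, π].
  ⇒ x = -pi/4 ≈ -0.7854, 3*pi/4 ≈ 2.3562

f''(x) = -4*sqrt(2)*cos(x + pi/4)
Second-derivative test at each critical point:
  f''(-0.7854) = -5.6569 < 0 → local maximum
  f''(2.3562) = 5.6569 > 0 → local minimum

Critical points: x = -pi/4 ≈ -0.7854 (local maximum); x = 3*pi/4 ≈ 2.3562 (local minimum)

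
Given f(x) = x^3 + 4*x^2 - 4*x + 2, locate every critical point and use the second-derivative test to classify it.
f'(x) = 3*x^2 + 8*x - 4

Solve f'(x) = 0:
  3*x^2 + 8*x - 4 = 0 has no rational roots; quadratic formula: x = (-8 ± √112)/6.
  ⇒ x = -2*sqrt(7)/3 - 4/3 ≈ -3.0972, -4/3 + 2*sqrt(7)/3 ≈ 0.4305

f''(x) = 6*x + 8
Second-derivative test at each critical point:
  f''(-3.0972) = -10.5830 < 0 → local maximum
  f''(0.4305) = 10.5830 > 0 → local minimum

Critical points: x = -2*sqrt(7)/3 - 4/3 ≈ -3.0972 (local maximum); x = -4/3 + 2*sqrt(7)/3 ≈ 0.4305 (local minimum)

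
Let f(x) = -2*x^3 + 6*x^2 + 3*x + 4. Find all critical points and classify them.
f'(x) = -6*x^2 + 12*x + 3

Solve f'(x) = 0:
  Factor: -6*x^2 + 12*x + 3 = -3*(2*x^2 - 4*x - 1); 2*x^2 - 4*x - 1 = 0 has no rational roots; quadratic formula: x = (4 ± √24)/4.
  ⇒ x = 1 - sqrt(6)/2 ≈ -0.2247, 1 + sqrt(6)/2 ≈ 2.2247

f''(x) = 12 - 12*x
Second-derivative test at each critical point:
  f''(-0.2247) = 14.6969 > 0 → local minimum
  f''(2.2247) = -14.6969 < 0 → local maximum

Critical points: x = 1 - sqrt(6)/2 ≈ -0.2247 (local minimum); x = 1 + sqrt(6)/2 ≈ 2.2247 (local maximum)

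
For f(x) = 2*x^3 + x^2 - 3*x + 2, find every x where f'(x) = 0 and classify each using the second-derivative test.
f'(x) = 6*x^2 + 2*x - 3

Solve f'(x) = 0:
  6*x^2 + 2*x - 3 = 0 has no rational roots; quadratic formula: x = (-2 ± √76)/12.
  ⇒ x = -sqrt(19)/6 - 1/6 ≈ -0.8931, -1/6 + sqrt(19)/6 ≈ 0.5598

f''(x) = 12*x + 2
Second-derivative test at each critical point:
  f''(-0.8931) = -8.7178 < 0 → local maximum
  f''(0.5598) = 8.7178 > 0 → local minimum

Critical points: x = -sqrt(19)/6 - 1/6 ≈ -0.8931 (local maximum); x = -1/6 + sqrt(19)/6 ≈ 0.5598 (local minimum)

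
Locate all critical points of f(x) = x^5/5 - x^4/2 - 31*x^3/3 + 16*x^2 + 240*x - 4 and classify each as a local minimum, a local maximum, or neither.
f'(x) = x^4 - 2*x^3 - 31*x^2 + 32*x + 240

Solve f'(x) = 0:
  Factor: x^4 - 2*x^3 - 31*x^2 + 32*x + 240 = (x - 5)*(x - 4)*(x + 3)*(x + 4) = 0.
  ⇒ x = -4, -3, 4, 5

f''(x) = 4*x^3 - 6*x^2 - 62*x + 32
Second-derivative test at each critical point:
  f''(-4) = -72 < 0 → local maximum
  f''(-3) = 56 > 0 → local minimum
  f''(4) = -56 < 0 → local maximum
  f''(5) = 72 > 0 → local minimum

Critical points: x = -4 (local maximum); x = -3 (local minimum); x = 4 (local maximum); x = 5 (local minimum)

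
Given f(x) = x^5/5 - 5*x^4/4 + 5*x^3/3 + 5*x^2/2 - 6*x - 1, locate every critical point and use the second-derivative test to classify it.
f'(x) = x^4 - 5*x^3 + 5*x^2 + 5*x - 6

Solve f'(x) = 0:
  Factor: x^4 - 5*x^3 + 5*x^2 + 5*x - 6 = (x - 3)*(x - 2)*(x - 1)*(x + 1) = 0.
  ⇒ x = -1, 1, 2, 3

f''(x) = 4*x^3 - 15*x^2 + 10*x + 5
Second-derivative test at each critical point:
  f''(-1) = -24 < 0 → local maximum
  f''(1) = 4 > 0 → local minimum
  f''(2) = -3 < 0 → local maximum
  f''(3) = 8 > 0 → local minimum

Critical points: x = -1 (local maximum); x = 1 (local minimum); x = 2 (local maximum); x = 3 (local minimum)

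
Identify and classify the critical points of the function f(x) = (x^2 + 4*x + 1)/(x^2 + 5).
f'(x) = 4*(-x^2 + 2*x + 5)/(x^4 + 10*x^2 + 25)

Solve f'(x) = 0:
  f'(x) = -4*(x^2 - 2*x - 5)/(x^2 + 5)^2; the denominator is positive wherever f is defined, so f'(x) = 0 ⇔ -4*x^2 + 8*x + 20 = 0.
  Factor: -4*x^2 + 8*x + 20 = -4*(x^2 - 2*x - 5); x^2 - 2*x - 5 = 0 has no rational roots; quadratic formula: x = (2 ± √24)/2.
  ⇒ x = 1 - sqrt(6) ≈ -1.4495, 1 + sqrt(6) ≈ 3.4495

f''(x) = 8*(x^3 - 3*x^2 - 15*x + 5)/(x^6 + 15*x^4 + 75*x^2 + 125)
Second-derivative test at each critical point:
  f''(-1.4495) = 0.3886 > 0 → local minimum
  f''(3.4495) = -0.0686 < 0 → local maximum

Critical points: x = 1 - sqrt(6) ≈ -1.4495 (local minimum); x = 1 + sqrt(6) ≈ 3.4495 (local maximum)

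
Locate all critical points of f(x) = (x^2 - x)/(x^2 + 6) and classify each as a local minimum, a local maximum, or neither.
f'(x) = (x^2 + 12*x - 6)/(x^4 + 12*x^2 + 36)

Solve f'(x) = 0:
  f'(x) = (x^2 + 12*x - 6)/(x^2 + 6)^2; the denominator is positive wherever f is defined, so f'(x) = 0 ⇔ x^2 + 12*x - 6 = 0.
  x^2 + 12*x - 6 = 0 has no rational roots; quadratic formula: x = (-12 ± √168)/2.
  ⇒ x = -sqrt(42) - 6 ≈ -12.4807, -6 + sqrt(42) ≈ 0.4807

f''(x) = 2*(-x^3 - 18*x^2 + 18*x + 36)/(x^6 + 18*x^4 + 108*x^2 + 216)
Second-derivative test at each critical point:
  f''(-12.4807) = -4.953e-04 < 0 → local maximum
  f''(0.4807) = 0.3338 > 0 → local minimum

Critical points: x = -sqrt(42) - 6 ≈ -12.4807 (local maximum); x = -6 + sqrt(42) ≈ 0.4807 (local minimum)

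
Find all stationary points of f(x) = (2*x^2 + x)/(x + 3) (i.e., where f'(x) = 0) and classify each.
f'(x) = (2*x^2 + 12*x + 3)/(x^2 + 6*x + 9)

Solve f'(x) = 0:
  f'(x) = (2*x^2 + 12*x + 3)/(x + 3)^2; the denominator is positive wherever f is defined, so f'(x) = 0 ⇔ 2*x^2 + 12*x + 3 = 0.
  2*x^2 + 12*x + 3 = 0 has no rational roots; quadratic formula: x = (-12 ± √120)/4.
  ⇒ x = -3 - sqrt(30)/2 ≈ -5.7386, -3 + sqrt(30)/2 ≈ -0.2614

f''(x) = 30/(x^3 + 9*x^2 + 27*x + 27)
Second-derivative test at each critical point:
  f''(-5.7386) = -1.4606 < 0 → local maximum
  f''(-0.2614) = 1.4606 > 0 → local minimum

Critical points: x = -3 - sqrt(30)/2 ≈ -5.7386 (local maximum); x = -3 + sqrt(30)/2 ≈ -0.2614 (local minimum)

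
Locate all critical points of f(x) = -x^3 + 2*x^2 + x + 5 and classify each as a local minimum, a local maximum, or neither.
f'(x) = -3*x^2 + 4*x + 1

Solve f'(x) = 0:
  3*x^2 - 4*x - 1 = 0 has no rational roots; quadratic formula: x = (4 ± √28)/6.
  ⇒ x = 2/3 - sqrt(7)/3 ≈ -0.2153, 2/3 + sqrt(7)/3 ≈ 1.5486

f''(x) = 4 - 6*x
Second-derivative test at each critical point:
  f''(-0.2153) = 5.2915 > 0 → local minimum
  f''(1.5486) = -5.2915 < 0 → local maximum

Critical points: x = 2/3 - sqrt(7)/3 ≈ -0.2153 (local minimum); x = 2/3 + sqrt(7)/3 ≈ 1.5486 (local maximum)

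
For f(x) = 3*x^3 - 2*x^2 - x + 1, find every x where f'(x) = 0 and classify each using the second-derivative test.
f'(x) = 9*x^2 - 4*x - 1

Solve f'(x) = 0:
  9*x^2 - 4*x - 1 = 0 has no rational roots; quadratic formula: x = (4 ± √52)/18.
  ⇒ x = 2/9 - sqrt(13)/9 ≈ -0.1784, 2/9 + sqrt(13)/9 ≈ 0.6228

f''(x) = 18*x - 4
Second-derivative test at each critical point:
  f''(-0.1784) = -7.2111 < 0 → local maximum
  f''(0.6228) = 7.2111 > 0 → local minimum

Critical points: x = 2/9 - sqrt(13)/9 ≈ -0.1784 (local maximum); x = 2/9 + sqrt(13)/9 ≈ 0.6228 (local minimum)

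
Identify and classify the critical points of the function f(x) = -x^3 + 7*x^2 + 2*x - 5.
f'(x) = -3*x^2 + 14*x + 2

Solve f'(x) = 0:
  3*x^2 - 14*x - 2 = 0 has no rational roots; quadratic formula: x = (14 ± √220)/6.
  ⇒ x = 7/3 - sqrt(55)/3 ≈ -0.1387, 7/3 + sqrt(55)/3 ≈ 4.8054

f''(x) = 14 - 6*x
Second-derivative test at each critical point:
  f''(-0.1387) = 14.8324 > 0 → local minimum
  f''(4.8054) = -14.8324 < 0 → local maximum

Critical points: x = 7/3 - sqrt(55)/3 ≈ -0.1387 (local minimum); x = 7/3 + sqrt(55)/3 ≈ 4.8054 (local maximum)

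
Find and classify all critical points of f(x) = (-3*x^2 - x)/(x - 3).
f'(x) = 3*(-x^2 + 6*x + 1)/(x^2 - 6*x + 9)

Solve f'(x) = 0:
  f'(x) = -3*(x^2 - 6*x - 1)/(x - 3)^2; the denominator is positive wherever f is defined, so f'(x) = 0 ⇔ -3*x^2 + 18*x + 3 = 0.
  Factor: -3*x^2 + 18*x + 3 = -3*(x^2 - 6*x - 1); x^2 - 6*x - 1 = 0 has no rational roots; quadratic formula: x = (6 ± √40)/2.
  ⇒ x = 3 - sqrt(10) ≈ -0.1623, 3 + sqrt(10) ≈ 6.1623

f''(x) = -60/(x^3 - 9*x^2 + 27*x - 27)
Second-derivative test at each critical point:
  f''(-0.1623) = 1.8974 > 0 → local minimum
  f''(6.1623) = -1.8974 < 0 → local maximum

Critical points: x = 3 - sqrt(10) ≈ -0.1623 (local minimum); x = 3 + sqrt(10) ≈ 6.1623 (local maximum)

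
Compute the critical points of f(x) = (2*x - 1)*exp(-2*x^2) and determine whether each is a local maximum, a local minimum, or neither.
f'(x) = 2*(-2*x*(2*x - 1) + 1)*exp(-2*x^2)

Solve f'(x) = 0:
  f'(x) = (-8*x^2 + 4*x + 2)·exp(-2*x^2) and exp(-2*x^2) > 0 for every x, so f'(x) = 0 ⇔ -8*x^2 + 4*x + 2 = 0.
  Factor: -8*x^2 + 4*x + 2 = -2*(4*x^2 - 2*x - 1); 4*x^2 - 2*x - 1 = 0 has no rational roots; quadratic formula: x = (2 ± √20)/8.
  ⇒ x = 1/4 - sqrt(5)/4 ≈ -0.3090, 1/4 + sqrt(5)/4 ≈ 0.8090

f''(x) = 4*(4*x^2*(2*x - 1) - 6*x + 1)*exp(-2*x^2)
Second-derivative test at each critical point:
  f''(-0.3090) = 7.3893 > 0 → local minimum
  f''(0.8090) = -2.4157 < 0 → local maximum

Critical points: x = 1/4 - sqrt(5)/4 ≈ -0.3090 (local minimum); x = 1/4 + sqrt(5)/4 ≈ 0.8090 (local maximum)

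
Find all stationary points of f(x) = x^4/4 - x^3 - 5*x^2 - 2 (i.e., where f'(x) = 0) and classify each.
f'(x) = x*(x^2 - 3*x - 10)

Solve f'(x) = 0:
  Factor: x^3 - 3*x^2 - 10*x = x*(x - 5)*(x + 2) = 0.
  ⇒ x = -2, 0, 5

f''(x) = 3*x^2 - 6*x - 10
Second-derivative test at each critical point:
  f''(-2) = 14 > 0 → local minimum
  f''(0) = -10 < 0 → local maximum
  f''(5) = 35 > 0 → local minimum

Critical points: x = -2 (local minimum); x = 0 (local maximum); x = 5 (local minimum)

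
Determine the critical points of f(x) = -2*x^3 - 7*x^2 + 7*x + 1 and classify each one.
f'(x) = -6*x^2 - 14*x + 7

Solve f'(x) = 0:
  6*x^2 + 14*x - 7 = 0 has no rational roots; quadratic formula: x = (-14 ± √364)/12.
  ⇒ x = -sqrt(91)/6 - 7/6 ≈ -2.7566, -7/6 + sqrt(91)/6 ≈ 0.4232

f''(x) = -12*x - 14
Second-derivative test at each critical point:
  f''(-2.7566) = 19.0788 > 0 → local minimum
  f''(0.4232) = -19.0788 < 0 → local maximum

Critical points: x = -sqrt(91)/6 - 7/6 ≈ -2.7566 (local minimum); x = -7/6 + sqrt(91)/6 ≈ 0.4232 (local maximum)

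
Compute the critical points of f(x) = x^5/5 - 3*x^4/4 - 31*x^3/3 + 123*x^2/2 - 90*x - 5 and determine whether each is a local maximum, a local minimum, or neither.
f'(x) = x^4 - 3*x^3 - 31*x^2 + 123*x - 90

Solve f'(x) = 0:
  Factor: x^4 - 3*x^3 - 31*x^2 + 123*x - 90 = (x - 5)*(x - 3)*(x - 1)*(x + 6) = 0.
  ⇒ x = -6, 1, 3, 5

f''(x) = 4*x^3 - 9*x^2 - 62*x + 123
Second-derivative test at each critical point:
  f''(-6) = -693 < 0 → local maximum
  f''(1) = 56 > 0 → local minimum
  f''(3) = -36 < 0 → local maximum
  f''(5) = 88 > 0 → local minimum

Critical points: x = -6 (local maximum); x = 1 (local minimum); x = 3 (local maximum); x = 5 (local minimum)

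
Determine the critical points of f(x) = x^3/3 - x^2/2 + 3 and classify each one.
f'(x) = x*(x - 1)

Solve f'(x) = 0:
  Factor: x^2 - x = x*(x - 1) = 0.
  ⇒ x = 0, 1

f''(x) = 2*x - 1
Second-derivative test at each critical point:
  f''(0) = -1 < 0 → local maximum
  f''(1) = 1 > 0 → local minimum

Critical points: x = 0 (local maximum); x = 1 (local minimum)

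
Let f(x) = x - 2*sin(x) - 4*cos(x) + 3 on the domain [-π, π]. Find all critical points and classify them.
f'(x) = 4*sin(x) - 2*cos(x) + 1

Solve f'(x) = 0 on [-π, π]:
  f'(x) = 0 ⇔ 4*sin(x) - 2*cos(x) = -1. Write the left side as R·cos(x + φ) with R = √((-2)² + (-4)²) = 2*sqrt(5), cos φ = -sqrt(5)/5, sin φ = -2*sqrt(5)/5; then cos(x + φ) = -sqrt(5)/10. Solve for x and keep the solutions lying in [-π, π].
  ⇒ x = -pi + atan((-sqrt(19) - 2)/(1 - 2*sqrt(19))) ≈ -2.4524, atan((-2 + sqrt(19))/(1 + 2*sqrt(19))) ≈ 0.2381

f''(x) = 2*sin(x) + 4*cos(x)
Second-derivative test at each critical point:
  f''(-2.4524) = -4.3589 < 0 → local maximum
  f''(0.2381) = 4.3589 > 0 → local minimum

Critical points: x = -pi + atan((-sqrt(19) - 2)/(1 - 2*sqrt(19))) ≈ -2.4524 (local maximum); x = atan((-2 + sqrt(19))/(1 + 2*sqrt(19))) ≈ 0.2381 (local minimum)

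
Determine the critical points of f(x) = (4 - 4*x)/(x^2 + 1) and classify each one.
f'(x) = 4*(-x^2 + 2*x*(x - 1) - 1)/(x^2 + 1)^2

Solve f'(x) = 0:
  f'(x) = 4*(x^2 - 2*x - 1)/(x^2 + 1)^2; the denominator is positive wherever f is defined, so f'(x) = 0 ⇔ 4*x^2 - 8*x - 4 = 0.
  Factor: 4*x^2 - 8*x - 4 = 4*(x^2 - 2*x - 1); x^2 - 2*x - 1 = 0 has no rational roots; quadratic formula: x = (2 ± √8)/2.
  ⇒ x = 1 - sqrt(2) ≈ -0.4142, 1 + sqrt(2) ≈ 2.4142

f''(x) = 8*(4*x^2*(1 - x) + (3*x - 1)*(x^2 + 1))/(x^2 + 1)^3
Second-derivative test at each critical point:
  f''(-0.4142) = -8.2426 < 0 → local maximum
  f''(2.4142) = 0.2426 > 0 → local minimum

Critical points: x = 1 - sqrt(2) ≈ -0.4142 (local maximum); x = 1 + sqrt(2) ≈ 2.4142 (local minimum)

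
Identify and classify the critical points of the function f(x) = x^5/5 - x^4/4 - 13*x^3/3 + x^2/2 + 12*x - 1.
f'(x) = x^4 - x^3 - 13*x^2 + x + 12

Solve f'(x) = 0:
  Factor: x^4 - x^3 - 13*x^2 + x + 12 = (x - 4)*(x - 1)*(x + 1)*(x + 3) = 0.
  ⇒ x = -3, -1, 1, 4

f''(x) = 4*x^3 - 3*x^2 - 26*x + 1
Second-derivative test at each critical point:
  f''(-3) = -56 < 0 → local maximum
  f''(-1) = 20 > 0 → local minimum
  f''(1) = -24 < 0 → local maximum
  f''(4) = 105 > 0 → local minimum

Critical points: x = -3 (local maximum); x = -1 (local minimum); x = 1 (local maximum); x = 4 (local minimum)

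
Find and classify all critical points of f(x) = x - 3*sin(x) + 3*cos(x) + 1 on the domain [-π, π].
f'(x) = -3*sqrt(2)*sin(x + pi/4) + 1

Solve f'(x) = 0 on [-π, π]:
  f'(x) = 0 ⇔ -3*sin(x) - 3*cos(x) = -1. Write the left side as R·cos(x + φ) with R = √((-3)² + 3²) = 3*sqrt(2), cos φ = -sqrt(2)/2, sin φ = sqrt(2)/2; then cos(x + φ) = -sqrt(2)/6. Solve for x and keep the solutions lying in [-π, π].
  ⇒ x = atan((1 - sqrt(17))/(1 + sqrt(17))) ≈ -0.5475, atan((1 + sqrt(17))/(1 - sqrt(17))) + pi ≈ 2.1183

f''(x) = -3*sqrt(2)*cos(x + pi/4)
Second-derivative test at each critical point:
  f''(-0.5475) = -4.1231 < 0 → local maximum
  f''(2.1183) = 4.1231 > 0 → local minimum

Critical points: x = atan((1 - sqrt(17))/(1 + sqrt(17))) ≈ -0.5475 (local maximum); x = atan((1 + sqrt(17))/(1 - sqrt(17))) + pi ≈ 2.1183 (local minimum)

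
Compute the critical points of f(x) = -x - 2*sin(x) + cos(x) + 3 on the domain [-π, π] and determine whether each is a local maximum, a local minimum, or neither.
f'(x) = -sin(x) - 2*cos(x) - 1

Solve f'(x) = 0 on [-π, π]:
  f'(x) = 0 ⇔ -sin(x) - 2*cos(x) = 1. Write the left side as R·cos(x + φ) with R = √((-2)² + 1²) = sqrt(5), cos φ = -2*sqrt(5)/5, sin φ = sqrt(5)/5; then cos(x + φ) = sqrt(5)/5. Solve for x and keep the solutions lying in [-π, π].
  ⇒ x = -pi/2 ≈ -1.5708, pi - atan(3/4) ≈ 2.4981

f''(x) = 2*sin(x) - cos(x)
Second-derivative test at each critical point:
  f''(-1.5708) = -2 < 0 → local maximum
  f''(2.4981) = 2 > 0 → local minimum

Critical points: x = -pi/2 ≈ -1.5708 (local maximum); x = pi - atan(3/4) ≈ 2.4981 (local minimum)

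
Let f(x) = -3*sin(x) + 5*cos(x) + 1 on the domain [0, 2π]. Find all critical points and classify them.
f'(x) = -5*sin(x) - 3*cos(x)

Solve f'(x) = 0 on [0, 2π]:
  f'(x) = 0 ⇔ -3*cos(x) = 5*sin(x) ⇔ tan(x) = -3/5, i.e. x = arctan(-3/5) + nπ; keep the solutions lying in [0, 2π].
  ⇒ x = pi - atan(3/5) ≈ 2.6012, -atan(3/5) + 2*pi ≈ 5.7428

f''(x) = 3*sin(x) - 5*cos(x)
Second-derivative test at each critical point:
  f''(2.6012) = 5.8310 > 0 → local minimum
  f''(5.7428) = -5.8310 < 0 → local maximum

Critical points: x = pi - atan(3/5) ≈ 2.6012 (local minimum); x = -atan(3/5) + 2*pi ≈ 5.7428 (local maximum)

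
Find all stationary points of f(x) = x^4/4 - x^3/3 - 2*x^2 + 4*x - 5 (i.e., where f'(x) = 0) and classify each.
f'(x) = x^3 - x^2 - 4*x + 4

Solve f'(x) = 0:
  Factor: x^3 - x^2 - 4*x + 4 = (x - 2)*(x - 1)*(x + 2) = 0.
  ⇒ x = -2, 1, 2

f''(x) = 3*x^2 - 2*x - 4
Second-derivative test at each critical point:
  f''(-2) = 12 > 0 → local minimum
  f''(1) = -3 < 0 → local maximum
  f''(2) = 4 > 0 → local minimum

Critical points: x = -2 (local minimum); x = 1 (local maximum); x = 2 (local minimum)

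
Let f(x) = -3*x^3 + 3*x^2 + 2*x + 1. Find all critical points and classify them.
f'(x) = -9*x^2 + 6*x + 2

Solve f'(x) = 0:
  9*x^2 - 6*x - 2 = 0 has no rational roots; quadratic formula: x = (6 ± √108)/18.
  ⇒ x = 1/3 - sqrt(3)/3 ≈ -0.2440, 1/3 + sqrt(3)/3 ≈ 0.9107

f''(x) = 6 - 18*x
Second-derivative test at each critical point:
  f''(-0.2440) = 10.3923 > 0 → local minimum
  f''(0.9107) = -10.3923 < 0 → local maximum

Critical points: x = 1/3 - sqrt(3)/3 ≈ -0.2440 (local minimum); x = 1/3 + sqrt(3)/3 ≈ 0.9107 (local maximum)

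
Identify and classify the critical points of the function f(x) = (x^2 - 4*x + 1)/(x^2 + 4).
f'(x) = 2*(2*x^2 + 3*x - 8)/(x^4 + 8*x^2 + 16)

Solve f'(x) = 0:
  f'(x) = 2*(2*x^2 + 3*x - 8)/(x^2 + 4)^2; the denominator is positive wherever f is defined, so f'(x) = 0 ⇔ 4*x^2 + 6*x - 16 = 0.
  Factor: 4*x^2 + 6*x - 16 = 2*(2*x^2 + 3*x - 8); 2*x^2 + 3*x - 8 = 0 has no rational roots; quadratic formula: x = (-3 ± √73)/4.
  ⇒ x = -sqrt(73)/4 - 3/4 ≈ -2.8860, -3/4 + sqrt(73)/4 ≈ 1.3860

f''(x) = 2*(-4*x^3 - 9*x^2 + 48*x + 12)/(x^6 + 12*x^4 + 48*x^2 + 64)
Second-derivative test at each critical point:
  f''(-2.8860) = -0.1124 < 0 → local maximum
  f''(1.3860) = 0.4874 > 0 → local minimum

Critical points: x = -sqrt(73)/4 - 3/4 ≈ -2.8860 (local maximum); x = -3/4 + sqrt(73)/4 ≈ 1.3860 (local minimum)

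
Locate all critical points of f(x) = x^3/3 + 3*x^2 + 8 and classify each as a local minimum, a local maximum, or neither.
f'(x) = x*(x + 6)

Solve f'(x) = 0:
  Factor: x^2 + 6*x = x*(x + 6) = 0.
  ⇒ x = -6, 0

f''(x) = 2*x + 6
Second-derivative test at each critical point:
  f''(-6) = -6 < 0 → local maximum
  f''(0) = 6 > 0 → local minimum

Critical points: x = -6 (local maximum); x = 0 (local minimum)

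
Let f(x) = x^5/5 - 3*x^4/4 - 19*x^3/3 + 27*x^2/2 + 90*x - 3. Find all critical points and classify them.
f'(x) = x^4 - 3*x^3 - 19*x^2 + 27*x + 90

Solve f'(x) = 0:
  Factor: x^4 - 3*x^3 - 19*x^2 + 27*x + 90 = (x - 5)*(x - 3)*(x + 2)*(x + 3) = 0.
  ⇒ x = -3, -2, 3, 5

f''(x) = 4*x^3 - 9*x^2 - 38*x + 27
Second-derivative test at each critical point:
  f''(-3) = -48 < 0 → local maximum
  f''(-2) = 35 > 0 → local minimum
  f''(3) = -60 < 0 → local maximum
  f''(5) = 112 > 0 → local minimum

Critical points: x = -3 (local maximum); x = -2 (local minimum); x = 3 (local maximum); x = 5 (local minimum)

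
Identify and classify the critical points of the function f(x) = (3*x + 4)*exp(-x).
f'(x) = (-3*x - 1)*exp(-x)

Solve f'(x) = 0:
  f'(x) = (-3*x - 1)·exp(-x) and exp(-x) > 0 for every x, so f'(x) = 0 ⇔ -3*x - 1 = 0.
  -3*x - 1 = 0.
  ⇒ x = -1/3

f''(x) = (3*x - 2)*exp(-x)
Second-derivative test at each critical point:
  f''(-1/3) = -4.1868 < 0 → local maximum

Critical points: x = -1/3 (local maximum)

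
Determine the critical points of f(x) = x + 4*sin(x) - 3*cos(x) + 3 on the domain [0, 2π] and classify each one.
f'(x) = 3*sin(x) + 4*cos(x) + 1

Solve f'(x) = 0 on [0, 2π]:
  f'(x) = 0 ⇔ 3*sin(x) + 4*cos(x) = -1. Write the left side as R·cos(x + φ) with R = √(4² + (-3)²) = 5, cos φ = 4/5, sin φ = -3/5; then cos(x + φ) = -1/5. Solve for x and keep the solutions lying in [0, 2π].
  ⇒ x = atan((-3 + 8*sqrt(6))/(-6*sqrt(6) - 4)) + pi ≈ 2.4157, atan((-8*sqrt(6) - 3)/(-4 + 6*sqrt(6))) + 2*pi ≈ 5.1545

f''(x) = -4*sin(x) + 3*cos(x)
Second-derivative test at each critical point:
  f''(2.4157) = -4.8990 < 0 → local maximum
  f''(5.1545) = 4.8990 > 0 → local minimum

Critical points: x = atan((-3 + 8*sqrt(6))/(-6*sqrt(6) - 4)) + pi ≈ 2.4157 (local maximum); x = atan((-8*sqrt(6) - 3)/(-4 + 6*sqrt(6))) + 2*pi ≈ 5.1545 (local minimum)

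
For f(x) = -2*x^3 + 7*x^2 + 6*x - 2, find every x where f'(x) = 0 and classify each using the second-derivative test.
f'(x) = -6*x^2 + 14*x + 6

Solve f'(x) = 0:
  Factor: -6*x^2 + 14*x + 6 = -2*(3*x^2 - 7*x - 3); 3*x^2 - 7*x - 3 = 0 has no rational roots; quadratic formula: x = (7 ± √85)/6.
  ⇒ x = 7/6 - sqrt(85)/6 ≈ -0.3699, 7/6 + sqrt(85)/6 ≈ 2.7033

f''(x) = 14 - 12*x
Second-derivative test at each critical point:
  f''(-0.3699) = 18.4391 > 0 → local minimum
  f''(2.7033) = -18.4391 < 0 → local maximum

Critical points: x = 7/6 - sqrt(85)/6 ≈ -0.3699 (local minimum); x = 7/6 + sqrt(85)/6 ≈ 2.7033 (local maximum)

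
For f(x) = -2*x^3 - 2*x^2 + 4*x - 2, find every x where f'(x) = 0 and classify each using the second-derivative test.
f'(x) = -6*x^2 - 4*x + 4

Solve f'(x) = 0:
  Factor: -6*x^2 - 4*x + 4 = -2*(3*x^2 + 2*x - 2); 3*x^2 + 2*x - 2 = 0 has no rational roots; quadratic formula: x = (-2 ± √28)/6.
  ⇒ x = -sqrt(7)/3 - 1/3 ≈ -1.2153, -1/3 + sqrt(7)/3 ≈ 0.5486

f''(x) = -12*x - 4
Second-derivative test at each critical point:
  f''(-1.2153) = 10.5830 > 0 → local minimum
  f''(0.5486) = -10.5830 < 0 → local maximum

Critical points: x = -sqrt(7)/3 - 1/3 ≈ -1.2153 (local minimum); x = -1/3 + sqrt(7)/3 ≈ 0.5486 (local maximum)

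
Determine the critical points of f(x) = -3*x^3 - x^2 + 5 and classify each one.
f'(x) = x*(-9*x - 2)

Solve f'(x) = 0:
  Factor: -9*x^2 - 2*x = -x*(9*x + 2) = 0.
  ⇒ x = -2/9, 0

f''(x) = -18*x - 2
Second-derivative test at each critical point:
  f''(-2/9) = 2 > 0 → local minimum
  f''(0) = -2 < 0 → local maximum

Critical points: x = -2/9 (local minimum); x = 0 (local maximum)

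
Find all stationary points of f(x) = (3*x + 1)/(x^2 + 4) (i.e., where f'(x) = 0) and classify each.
f'(x) = (-3*x^2 - 2*x + 12)/(x^4 + 8*x^2 + 16)

Solve f'(x) = 0:
  f'(x) = -(3*x^2 + 2*x - 12)/(x^2 + 4)^2; the denominator is positive wherever f is defined, so f'(x) = 0 ⇔ -3*x^2 - 2*x + 12 = 0.
  3*x^2 + 2*x - 12 = 0 has no rational roots; quadratic formula: x = (-2 ± √148)/6.
  ⇒ x = -sqrt(37)/3 - 1/3 ≈ -2.3609, -1/3 + sqrt(37)/3 ≈ 1.6943

f''(x) = 2*(4*x^2*(3*x + 1) - (9*x + 1)*(x^2 + 4))/(x^2 + 4)^3
Second-derivative test at each critical point:
  f''(-2.3609) = 0.1327 > 0 → local minimum
  f''(1.6943) = -0.2577 < 0 → local maximum

Critical points: x = -sqrt(37)/3 - 1/3 ≈ -2.3609 (local minimum); x = -1/3 + sqrt(37)/3 ≈ 1.6943 (local maximum)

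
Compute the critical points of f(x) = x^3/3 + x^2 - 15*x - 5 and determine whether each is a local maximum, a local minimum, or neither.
f'(x) = x^2 + 2*x - 15

Solve f'(x) = 0:
  Factor: x^2 + 2*x - 15 = (x - 3)*(x + 5) = 0.
  ⇒ x = -5, 3

f''(x) = 2*x + 2
Second-derivative test at each critical point:
  f''(-5) = -8 < 0 → local maximum
  f''(3) = 8 > 0 → local minimum

Critical points: x = -5 (local maximum); x = 3 (local minimum)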